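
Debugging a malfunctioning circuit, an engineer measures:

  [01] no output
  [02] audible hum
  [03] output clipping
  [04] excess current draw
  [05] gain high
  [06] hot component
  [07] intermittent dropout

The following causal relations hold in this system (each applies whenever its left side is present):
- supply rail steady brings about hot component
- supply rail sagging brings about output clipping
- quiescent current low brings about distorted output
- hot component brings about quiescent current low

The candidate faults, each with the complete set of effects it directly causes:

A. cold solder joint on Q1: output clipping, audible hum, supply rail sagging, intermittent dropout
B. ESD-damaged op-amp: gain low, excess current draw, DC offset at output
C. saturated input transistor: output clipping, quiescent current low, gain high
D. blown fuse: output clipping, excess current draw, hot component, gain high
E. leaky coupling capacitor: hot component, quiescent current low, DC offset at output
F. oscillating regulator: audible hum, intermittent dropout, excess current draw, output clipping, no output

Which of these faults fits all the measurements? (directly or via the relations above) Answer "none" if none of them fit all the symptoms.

none

Per-candidate check:
(A) cold solder joint on Q1 — does not account for no output, excess current draw, gain high, hot component
(B) ESD-damaged op-amp — no output ✗; audible hum ✗; output clipping ✗; excess current draw ✓; gain high ✗; hot component ✗; intermittent dropout ✗
(C) saturated input transistor — does not account for no output, audible hum, excess current draw, hot component, intermittent dropout
(D) blown fuse — does not account for no output, audible hum, intermittent dropout
(E) leaky coupling capacitor — no output ✗; audible hum ✗; output clipping ✗; excess current draw ✗; gain high ✗; hot component ✓; intermittent dropout ✗
(F) oscillating regulator — no output ✓; audible hum ✓; output clipping ✓; excess current draw ✓; gain high ✗; hot component ✗; intermittent dropout ✓
Every candidate fails on at least one observation.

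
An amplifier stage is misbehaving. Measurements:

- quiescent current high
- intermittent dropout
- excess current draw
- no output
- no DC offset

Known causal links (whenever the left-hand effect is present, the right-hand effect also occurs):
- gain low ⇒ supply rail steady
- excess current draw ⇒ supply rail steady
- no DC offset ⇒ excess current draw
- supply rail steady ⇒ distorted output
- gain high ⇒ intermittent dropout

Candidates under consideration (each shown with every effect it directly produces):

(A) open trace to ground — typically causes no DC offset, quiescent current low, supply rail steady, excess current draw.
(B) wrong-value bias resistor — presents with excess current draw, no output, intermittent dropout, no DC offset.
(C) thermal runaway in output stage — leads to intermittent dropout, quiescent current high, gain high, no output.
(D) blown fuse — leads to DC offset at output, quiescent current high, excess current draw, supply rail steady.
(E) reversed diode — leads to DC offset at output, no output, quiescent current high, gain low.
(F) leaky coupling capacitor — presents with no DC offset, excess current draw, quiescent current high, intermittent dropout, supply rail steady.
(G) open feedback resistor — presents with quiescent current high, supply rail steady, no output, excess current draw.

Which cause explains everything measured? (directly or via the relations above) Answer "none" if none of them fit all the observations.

For each candidate, compare predicted effects to what was observed:
(A) open trace to ground — quiescent current high miss; intermittent dropout miss; excess current draw match; no output miss; no DC offset match
(B) wrong-value bias resistor — does not account for quiescent current high
(C) thermal runaway in output stage — quiescent current high match; intermittent dropout match; excess current draw miss; no output match; no DC offset miss
(D) blown fuse — quiescent current high match; intermittent dropout miss; excess current draw match; no output miss; no DC offset miss
(E) reversed diode — fails on intermittent dropout, excess current draw, no DC offset (predicts DC offset at output, not no DC offset)
(F) leaky coupling capacitor — does not account for no output
(G) open feedback resistor — quiescent current high match; intermittent dropout miss; excess current draw match; no output match; no DC offset miss
No candidate is consistent with all observations.

none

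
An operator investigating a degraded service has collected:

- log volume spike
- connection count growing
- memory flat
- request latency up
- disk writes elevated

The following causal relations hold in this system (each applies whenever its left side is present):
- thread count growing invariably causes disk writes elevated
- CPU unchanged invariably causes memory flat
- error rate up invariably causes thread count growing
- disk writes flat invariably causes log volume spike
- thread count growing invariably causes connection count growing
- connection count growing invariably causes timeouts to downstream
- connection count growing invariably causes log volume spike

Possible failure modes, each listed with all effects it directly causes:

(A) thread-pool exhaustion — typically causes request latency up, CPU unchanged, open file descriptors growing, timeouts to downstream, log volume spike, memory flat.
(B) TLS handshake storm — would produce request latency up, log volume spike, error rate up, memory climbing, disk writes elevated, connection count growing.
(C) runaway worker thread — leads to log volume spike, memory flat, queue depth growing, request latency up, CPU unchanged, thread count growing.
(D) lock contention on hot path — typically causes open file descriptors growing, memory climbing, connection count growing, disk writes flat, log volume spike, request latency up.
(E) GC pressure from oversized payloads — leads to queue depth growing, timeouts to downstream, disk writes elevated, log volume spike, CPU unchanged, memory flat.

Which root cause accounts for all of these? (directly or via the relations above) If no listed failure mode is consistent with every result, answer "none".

Testing each hypothesis:
(A) thread-pool exhaustion — log volume spike yes; connection count growing NO; memory flat yes; request latency up yes; disk writes elevated NO
(B) TLS handshake storm — fails on memory flat (predicts memory climbing, not memory flat)
(C) runaway worker thread — log volume spike yes; connection count growing yes (through thread count growing → connection count growing); memory flat yes; request latency up yes; disk writes elevated yes (through thread count growing → disk writes elevated)
(D) lock contention on hot path — fails on memory flat, disk writes elevated (predicts memory climbing, not memory flat; predicts disk writes flat, not disk writes elevated)
(E) GC pressure from oversized payloads — log volume spike yes; connection count growing NO; memory flat yes; request latency up NO; disk writes elevated yes
(C) alone accounts for all the evidence.

C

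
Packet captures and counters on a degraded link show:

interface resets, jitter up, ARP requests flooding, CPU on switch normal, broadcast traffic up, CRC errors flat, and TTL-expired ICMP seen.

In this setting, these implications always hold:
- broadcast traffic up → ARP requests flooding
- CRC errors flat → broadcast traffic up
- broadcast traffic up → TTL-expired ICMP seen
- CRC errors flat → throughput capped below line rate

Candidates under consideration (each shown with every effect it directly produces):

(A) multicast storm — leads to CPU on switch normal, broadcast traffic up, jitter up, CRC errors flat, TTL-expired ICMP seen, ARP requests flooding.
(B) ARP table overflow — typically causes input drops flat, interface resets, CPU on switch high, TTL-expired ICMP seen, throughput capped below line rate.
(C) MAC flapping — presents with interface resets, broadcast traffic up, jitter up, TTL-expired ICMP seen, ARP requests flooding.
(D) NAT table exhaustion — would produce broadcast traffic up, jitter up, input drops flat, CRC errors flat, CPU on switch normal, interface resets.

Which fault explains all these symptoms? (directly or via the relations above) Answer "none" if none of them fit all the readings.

D

Testing each hypothesis:
(A) multicast storm — interface resets ✗; jitter up ✓; ARP requests flooding ✓; CPU on switch normal ✓; broadcast traffic up ✓; CRC errors flat ✓; TTL-expired ICMP seen ✓
(B) ARP table overflow — interface resets ✓; jitter up ✗; ARP requests flooding ✗; CPU on switch normal ✗; broadcast traffic up ✗; CRC errors flat ✗; TTL-expired ICMP seen ✓
(C) MAC flapping — interface resets ✓; jitter up ✓; ARP requests flooding ✓; CPU on switch normal ✗; broadcast traffic up ✓; CRC errors flat ✗; TTL-expired ICMP seen ✓
(D) NAT table exhaustion — interface resets ✓; jitter up ✓; ARP requests flooding ✓ (by broadcast traffic up → ARP requests flooding); CPU on switch normal ✓; broadcast traffic up ✓; CRC errors flat ✓; TTL-expired ICMP seen ✓ (by broadcast traffic up → TTL-expired ICMP seen)
Only (D) is consistent with every observation.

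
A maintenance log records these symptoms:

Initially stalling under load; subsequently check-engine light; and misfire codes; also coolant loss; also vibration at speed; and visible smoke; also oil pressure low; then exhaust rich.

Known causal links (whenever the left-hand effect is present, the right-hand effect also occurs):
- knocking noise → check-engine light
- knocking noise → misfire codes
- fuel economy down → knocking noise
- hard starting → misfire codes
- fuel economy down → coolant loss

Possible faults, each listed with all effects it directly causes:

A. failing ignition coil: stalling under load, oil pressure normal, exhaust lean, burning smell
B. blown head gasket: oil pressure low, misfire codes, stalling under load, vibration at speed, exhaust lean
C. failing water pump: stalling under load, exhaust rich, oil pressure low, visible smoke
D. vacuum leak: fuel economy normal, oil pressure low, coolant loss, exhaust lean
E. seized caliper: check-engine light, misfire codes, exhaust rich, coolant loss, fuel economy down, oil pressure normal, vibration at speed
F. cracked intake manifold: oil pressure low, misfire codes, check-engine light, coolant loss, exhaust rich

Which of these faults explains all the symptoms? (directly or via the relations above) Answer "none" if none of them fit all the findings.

Per-candidate check:
(A) failing ignition coil — stalling under load +; check-engine light -; misfire codes -; coolant loss -; vibration at speed -; visible smoke -; oil pressure low -; exhaust rich -
(B) blown head gasket — fails on check-engine light, coolant loss, visible smoke, exhaust rich (predicts exhaust lean, not exhaust rich)
(C) failing water pump — does not account for check-engine light, misfire codes, coolant loss, vibration at speed
(D) vacuum leak — fails on stalling under load, check-engine light, misfire codes, vibration at speed, visible smoke, exhaust rich (predicts exhaust lean, not exhaust rich)
(E) seized caliper — stalling under load -; check-engine light +; misfire codes +; coolant loss +; vibration at speed +; visible smoke -; oil pressure low -; exhaust rich +
(F) cracked intake manifold — stalling under load -; check-engine light +; misfire codes +; coolant loss +; vibration at speed -; visible smoke -; oil pressure low +; exhaust rich +
No candidate is consistent with all observations.

none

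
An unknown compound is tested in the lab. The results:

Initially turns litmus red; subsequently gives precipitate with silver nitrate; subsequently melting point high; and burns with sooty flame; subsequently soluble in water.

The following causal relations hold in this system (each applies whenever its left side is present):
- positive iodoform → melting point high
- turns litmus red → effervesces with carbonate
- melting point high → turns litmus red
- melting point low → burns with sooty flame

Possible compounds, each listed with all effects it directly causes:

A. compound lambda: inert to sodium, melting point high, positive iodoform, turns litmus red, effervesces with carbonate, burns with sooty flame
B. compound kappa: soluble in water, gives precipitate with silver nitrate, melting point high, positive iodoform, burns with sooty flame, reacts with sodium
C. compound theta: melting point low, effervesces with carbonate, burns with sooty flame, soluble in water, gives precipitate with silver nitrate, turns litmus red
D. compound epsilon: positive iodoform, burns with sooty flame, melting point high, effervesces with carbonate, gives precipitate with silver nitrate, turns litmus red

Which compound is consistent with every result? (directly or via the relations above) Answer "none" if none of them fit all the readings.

Checking each candidate against the observations:
(A) compound lambda — turns litmus red match; gives precipitate with silver nitrate miss; melting point high match; burns with sooty flame match; soluble in water miss
(B) compound kappa — accounts for every observation (turns litmus red through melting point high → turns litmus red)
(C) compound theta — turns litmus red match; gives precipitate with silver nitrate match; melting point high miss; burns with sooty flame match; soluble in water match
(D) compound epsilon — turns litmus red match; gives precipitate with silver nitrate match; melting point high match; burns with sooty flame match; soluble in water miss
(B) alone accounts for all the evidence.

B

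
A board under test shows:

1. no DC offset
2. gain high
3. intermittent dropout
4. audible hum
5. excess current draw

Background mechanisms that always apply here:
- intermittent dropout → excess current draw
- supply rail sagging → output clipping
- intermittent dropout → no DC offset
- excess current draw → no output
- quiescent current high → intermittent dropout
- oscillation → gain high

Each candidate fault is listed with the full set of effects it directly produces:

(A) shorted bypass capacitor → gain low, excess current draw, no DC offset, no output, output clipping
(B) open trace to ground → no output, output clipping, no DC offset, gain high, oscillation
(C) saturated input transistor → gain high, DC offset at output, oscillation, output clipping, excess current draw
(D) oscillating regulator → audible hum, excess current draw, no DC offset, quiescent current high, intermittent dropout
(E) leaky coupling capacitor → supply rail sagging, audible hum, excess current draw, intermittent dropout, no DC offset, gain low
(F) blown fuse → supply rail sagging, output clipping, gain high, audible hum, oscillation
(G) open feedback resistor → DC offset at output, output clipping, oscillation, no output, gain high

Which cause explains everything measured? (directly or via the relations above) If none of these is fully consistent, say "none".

Testing each hypothesis:
(A) shorted bypass capacitor — fails on gain high, intermittent dropout, audible hum (predicts gain low, not gain high)
(B) open trace to ground — does not account for intermittent dropout, audible hum, excess current draw
(C) saturated input transistor — no DC offset -; gain high +; intermittent dropout -; audible hum -; excess current draw +
(D) oscillating regulator — no DC offset +; gain high -; intermittent dropout +; audible hum +; excess current draw +
(E) leaky coupling capacitor — fails on gain high (predicts gain low, not gain high)
(F) blown fuse — no DC offset -; gain high +; intermittent dropout -; audible hum +; excess current draw -
(G) open feedback resistor — no DC offset -; gain high +; intermittent dropout -; audible hum -; excess current draw -
No candidate is consistent with all observations.

none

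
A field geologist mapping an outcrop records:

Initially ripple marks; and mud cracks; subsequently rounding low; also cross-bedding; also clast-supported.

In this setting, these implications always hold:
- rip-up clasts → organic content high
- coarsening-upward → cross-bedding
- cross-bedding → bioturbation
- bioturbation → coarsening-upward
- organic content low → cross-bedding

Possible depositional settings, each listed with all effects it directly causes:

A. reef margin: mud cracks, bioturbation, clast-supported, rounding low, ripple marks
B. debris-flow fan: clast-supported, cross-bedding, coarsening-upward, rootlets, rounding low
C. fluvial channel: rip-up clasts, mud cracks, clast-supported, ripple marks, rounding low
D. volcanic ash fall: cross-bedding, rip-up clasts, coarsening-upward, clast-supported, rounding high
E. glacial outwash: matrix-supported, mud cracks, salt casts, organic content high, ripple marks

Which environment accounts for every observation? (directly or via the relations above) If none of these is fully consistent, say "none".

A

Per-candidate check:
(A) reef margin — accounts for every observation (cross-bedding via bioturbation → coarsening-upward → cross-bedding)
(B) debris-flow fan — does not account for ripple marks, mud cracks
(C) fluvial channel — ripple marks ✓; mud cracks ✓; rounding low ✓; cross-bedding ✗; clast-supported ✓
(D) volcanic ash fall — ripple marks ✗; mud cracks ✗; rounding low ✗; cross-bedding ✓; clast-supported ✓
(E) glacial outwash — ripple marks ✓; mud cracks ✓; rounding low ✗; cross-bedding ✗; clast-supported ✗
(A) alone accounts for all the evidence.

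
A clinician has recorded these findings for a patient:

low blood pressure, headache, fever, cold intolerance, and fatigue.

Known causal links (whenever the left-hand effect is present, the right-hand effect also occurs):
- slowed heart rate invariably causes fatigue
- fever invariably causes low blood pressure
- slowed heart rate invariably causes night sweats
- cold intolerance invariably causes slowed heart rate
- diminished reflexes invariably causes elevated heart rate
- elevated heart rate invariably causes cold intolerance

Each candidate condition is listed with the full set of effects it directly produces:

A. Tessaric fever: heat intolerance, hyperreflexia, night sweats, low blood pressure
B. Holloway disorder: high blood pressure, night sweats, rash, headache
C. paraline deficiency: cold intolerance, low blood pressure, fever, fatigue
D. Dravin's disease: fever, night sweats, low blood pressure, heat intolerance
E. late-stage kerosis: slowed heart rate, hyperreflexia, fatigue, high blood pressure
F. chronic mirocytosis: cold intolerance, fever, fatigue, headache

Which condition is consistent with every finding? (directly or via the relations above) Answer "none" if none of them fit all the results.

F

Testing each hypothesis:
(A) Tessaric fever — low blood pressure yes; headache NO; fever NO; cold intolerance NO; fatigue NO
(B) Holloway disorder — fails on low blood pressure, fever, cold intolerance, fatigue (predicts high blood pressure, not low blood pressure)
(C) paraline deficiency — does not account for headache
(D) Dravin's disease — fails on headache, cold intolerance, fatigue (predicts heat intolerance, not cold intolerance)
(E) late-stage kerosis — fails on low blood pressure, headache, fever, cold intolerance (predicts high blood pressure, not low blood pressure)
(F) chronic mirocytosis — accounts for every observation (low blood pressure via fever → low blood pressure)
Only (F) is consistent with every observation.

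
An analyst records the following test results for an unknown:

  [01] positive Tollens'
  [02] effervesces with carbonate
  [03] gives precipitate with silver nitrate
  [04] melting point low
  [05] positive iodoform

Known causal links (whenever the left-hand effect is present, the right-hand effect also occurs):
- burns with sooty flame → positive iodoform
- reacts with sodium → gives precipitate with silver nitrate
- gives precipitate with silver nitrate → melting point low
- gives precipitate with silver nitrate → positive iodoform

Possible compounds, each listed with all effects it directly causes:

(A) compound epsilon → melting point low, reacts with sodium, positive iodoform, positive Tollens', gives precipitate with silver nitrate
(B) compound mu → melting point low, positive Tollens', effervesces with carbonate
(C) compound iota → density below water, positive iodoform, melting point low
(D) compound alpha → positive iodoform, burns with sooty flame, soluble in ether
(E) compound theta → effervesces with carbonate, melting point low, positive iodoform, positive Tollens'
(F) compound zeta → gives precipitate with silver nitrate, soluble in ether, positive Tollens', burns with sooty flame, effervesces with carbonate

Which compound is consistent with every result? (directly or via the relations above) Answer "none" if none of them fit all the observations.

Per-candidate check:
(A) compound epsilon — does not account for effervesces with carbonate
(B) compound mu — positive Tollens' yes; effervesces with carbonate yes; gives precipitate with silver nitrate NO; melting point low yes; positive iodoform NO
(C) compound iota — does not account for positive Tollens', effervesces with carbonate, gives precipitate with silver nitrate
(D) compound alpha — positive Tollens' NO; effervesces with carbonate NO; gives precipitate with silver nitrate NO; melting point low NO; positive iodoform yes
(E) compound theta — does not account for gives precipitate with silver nitrate
(F) compound zeta — accounts for every observation (melting point low by gives precipitate with silver nitrate → melting point low)
(F) alone accounts for all the evidence.

F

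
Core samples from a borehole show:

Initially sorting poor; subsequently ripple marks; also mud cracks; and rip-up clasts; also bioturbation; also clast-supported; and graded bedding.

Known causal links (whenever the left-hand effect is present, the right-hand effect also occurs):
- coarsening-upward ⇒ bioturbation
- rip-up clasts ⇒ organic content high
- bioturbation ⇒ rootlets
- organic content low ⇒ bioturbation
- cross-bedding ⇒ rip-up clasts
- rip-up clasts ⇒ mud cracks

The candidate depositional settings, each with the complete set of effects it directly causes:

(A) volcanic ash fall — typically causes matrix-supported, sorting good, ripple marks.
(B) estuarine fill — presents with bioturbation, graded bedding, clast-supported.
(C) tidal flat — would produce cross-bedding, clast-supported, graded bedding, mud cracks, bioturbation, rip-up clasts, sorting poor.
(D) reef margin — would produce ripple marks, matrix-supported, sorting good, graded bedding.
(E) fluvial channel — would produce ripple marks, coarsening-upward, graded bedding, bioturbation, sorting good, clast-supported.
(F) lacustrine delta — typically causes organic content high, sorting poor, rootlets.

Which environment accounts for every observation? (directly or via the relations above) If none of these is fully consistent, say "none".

none

For each candidate, compare predicted effects to what was observed:
(A) volcanic ash fall — fails on sorting poor, mud cracks, rip-up clasts, bioturbation, clast-supported, graded bedding (predicts sorting good, not sorting poor; predicts matrix-supported, not clast-supported)
(B) estuarine fill — does not account for sorting poor, ripple marks, mud cracks, rip-up clasts
(C) tidal flat — sorting poor ✓; ripple marks ✗; mud cracks ✓; rip-up clasts ✓; bioturbation ✓; clast-supported ✓; graded bedding ✓
(D) reef margin — sorting poor ✗; ripple marks ✓; mud cracks ✗; rip-up clasts ✗; bioturbation ✗; clast-supported ✗; graded bedding ✓
(E) fluvial channel — fails on sorting poor, mud cracks, rip-up clasts (predicts sorting good, not sorting poor)
(F) lacustrine delta — does not account for ripple marks, mud cracks, rip-up clasts, bioturbation, clast-supported, graded bedding
No candidate is consistent with all observations.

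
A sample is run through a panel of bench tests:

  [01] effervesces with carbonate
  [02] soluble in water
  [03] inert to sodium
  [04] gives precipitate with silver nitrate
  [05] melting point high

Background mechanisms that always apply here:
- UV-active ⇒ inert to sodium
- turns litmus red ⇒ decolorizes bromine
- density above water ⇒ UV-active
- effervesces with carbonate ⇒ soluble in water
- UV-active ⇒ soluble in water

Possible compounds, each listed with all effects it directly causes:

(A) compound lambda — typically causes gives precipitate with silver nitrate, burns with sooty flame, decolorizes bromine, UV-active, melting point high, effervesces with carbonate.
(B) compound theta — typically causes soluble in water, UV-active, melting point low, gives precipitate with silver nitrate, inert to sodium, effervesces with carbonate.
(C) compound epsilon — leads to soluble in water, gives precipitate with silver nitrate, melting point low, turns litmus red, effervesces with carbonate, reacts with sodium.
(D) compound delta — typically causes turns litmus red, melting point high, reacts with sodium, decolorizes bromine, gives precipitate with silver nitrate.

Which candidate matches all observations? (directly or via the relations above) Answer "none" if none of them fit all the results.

For each candidate, compare predicted effects to what was observed:
(A) compound lambda — accounts for every observation (soluble in water via UV-active → soluble in water)
(B) compound theta — fails on melting point high (predicts melting point low, not melting point high)
(C) compound epsilon — effervesces with carbonate yes; soluble in water yes; inert to sodium NO; gives precipitate with silver nitrate yes; melting point high NO
(D) compound delta — effervesces with carbonate NO; soluble in water NO; inert to sodium NO; gives precipitate with silver nitrate yes; melting point high yes
Only (A) is consistent with every observation.

A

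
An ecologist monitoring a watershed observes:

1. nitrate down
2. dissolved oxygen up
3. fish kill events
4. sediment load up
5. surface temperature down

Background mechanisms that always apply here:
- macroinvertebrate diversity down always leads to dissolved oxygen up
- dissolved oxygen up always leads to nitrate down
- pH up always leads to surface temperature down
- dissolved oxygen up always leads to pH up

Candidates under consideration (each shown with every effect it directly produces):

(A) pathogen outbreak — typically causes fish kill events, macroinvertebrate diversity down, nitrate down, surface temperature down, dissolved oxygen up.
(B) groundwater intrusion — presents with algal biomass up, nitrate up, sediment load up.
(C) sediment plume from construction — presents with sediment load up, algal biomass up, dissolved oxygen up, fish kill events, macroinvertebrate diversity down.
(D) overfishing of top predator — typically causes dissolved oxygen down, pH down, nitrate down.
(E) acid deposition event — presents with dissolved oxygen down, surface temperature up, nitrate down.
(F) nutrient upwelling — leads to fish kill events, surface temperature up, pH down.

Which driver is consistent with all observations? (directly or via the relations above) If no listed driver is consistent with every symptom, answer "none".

Checking each candidate against the observations:
(A) pathogen outbreak — nitrate down ✓; dissolved oxygen up ✓; fish kill events ✓; sediment load up ✗; surface temperature down ✓
(B) groundwater intrusion — nitrate down ✗; dissolved oxygen up ✗; fish kill events ✗; sediment load up ✓; surface temperature down ✗
(C) sediment plume from construction — nitrate down ✓ (by dissolved oxygen up → nitrate down); dissolved oxygen up ✓; fish kill events ✓; sediment load up ✓; surface temperature down ✓ (by dissolved oxygen up → pH up → surface temperature down)
(D) overfishing of top predator — nitrate down ✓; dissolved oxygen up ✗; fish kill events ✗; sediment load up ✗; surface temperature down ✗
(E) acid deposition event — nitrate down ✓; dissolved oxygen up ✗; fish kill events ✗; sediment load up ✗; surface temperature down ✗
(F) nutrient upwelling — fails on nitrate down, dissolved oxygen up, sediment load up, surface temperature down (predicts surface temperature up, not surface temperature down)
(C) is the only candidate with no mismatches.

C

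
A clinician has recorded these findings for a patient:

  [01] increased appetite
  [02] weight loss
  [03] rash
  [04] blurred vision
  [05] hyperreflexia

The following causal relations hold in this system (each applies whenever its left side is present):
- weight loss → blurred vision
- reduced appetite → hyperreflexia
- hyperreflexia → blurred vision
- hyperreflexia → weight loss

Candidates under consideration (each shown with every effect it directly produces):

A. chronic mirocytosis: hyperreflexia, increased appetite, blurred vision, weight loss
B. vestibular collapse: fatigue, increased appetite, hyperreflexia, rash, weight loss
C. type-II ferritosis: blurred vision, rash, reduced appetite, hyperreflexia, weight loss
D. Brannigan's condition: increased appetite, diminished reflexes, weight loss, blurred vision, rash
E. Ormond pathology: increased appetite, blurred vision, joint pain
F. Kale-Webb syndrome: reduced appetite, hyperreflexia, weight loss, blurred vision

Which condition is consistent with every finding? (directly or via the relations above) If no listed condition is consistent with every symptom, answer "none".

B

For each candidate, compare predicted effects to what was observed:
(A) chronic mirocytosis — increased appetite ✓; weight loss ✓; rash ✗; blurred vision ✓; hyperreflexia ✓
(B) vestibular collapse — accounts for every observation (blurred vision via weight loss → blurred vision)
(C) type-II ferritosis — increased appetite ✗; weight loss ✓; rash ✓; blurred vision ✓; hyperreflexia ✓
(D) Brannigan's condition — increased appetite ✓; weight loss ✓; rash ✓; blurred vision ✓; hyperreflexia ✗
(E) Ormond pathology — does not account for weight loss, rash, hyperreflexia
(F) Kale-Webb syndrome — fails on increased appetite, rash (predicts reduced appetite, not increased appetite)
(B) is the only candidate with no mismatches.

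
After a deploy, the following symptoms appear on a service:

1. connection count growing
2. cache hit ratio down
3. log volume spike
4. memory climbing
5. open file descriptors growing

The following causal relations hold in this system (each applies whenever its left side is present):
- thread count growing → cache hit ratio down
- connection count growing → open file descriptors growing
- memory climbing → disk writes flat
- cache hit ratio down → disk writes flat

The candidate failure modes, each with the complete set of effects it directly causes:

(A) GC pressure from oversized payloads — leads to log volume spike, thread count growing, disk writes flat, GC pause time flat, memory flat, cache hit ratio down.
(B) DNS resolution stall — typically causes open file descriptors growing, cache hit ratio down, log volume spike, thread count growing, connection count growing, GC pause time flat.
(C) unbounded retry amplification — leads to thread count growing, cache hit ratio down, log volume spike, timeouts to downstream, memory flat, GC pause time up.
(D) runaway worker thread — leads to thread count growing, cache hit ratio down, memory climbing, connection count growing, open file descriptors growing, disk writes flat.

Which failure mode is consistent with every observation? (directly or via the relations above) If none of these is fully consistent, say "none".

Checking each candidate against the observations:
(A) GC pressure from oversized payloads — fails on connection count growing, memory climbing, open file descriptors growing (predicts memory flat, not memory climbing)
(B) DNS resolution stall — connection count growing yes; cache hit ratio down yes; log volume spike yes; memory climbing NO; open file descriptors growing yes
(C) unbounded retry amplification — connection count growing NO; cache hit ratio down yes; log volume spike yes; memory climbing NO; open file descriptors growing NO
(D) runaway worker thread — connection count growing yes; cache hit ratio down yes; log volume spike NO; memory climbing yes; open file descriptors growing yes
Every candidate fails on at least one observation.

none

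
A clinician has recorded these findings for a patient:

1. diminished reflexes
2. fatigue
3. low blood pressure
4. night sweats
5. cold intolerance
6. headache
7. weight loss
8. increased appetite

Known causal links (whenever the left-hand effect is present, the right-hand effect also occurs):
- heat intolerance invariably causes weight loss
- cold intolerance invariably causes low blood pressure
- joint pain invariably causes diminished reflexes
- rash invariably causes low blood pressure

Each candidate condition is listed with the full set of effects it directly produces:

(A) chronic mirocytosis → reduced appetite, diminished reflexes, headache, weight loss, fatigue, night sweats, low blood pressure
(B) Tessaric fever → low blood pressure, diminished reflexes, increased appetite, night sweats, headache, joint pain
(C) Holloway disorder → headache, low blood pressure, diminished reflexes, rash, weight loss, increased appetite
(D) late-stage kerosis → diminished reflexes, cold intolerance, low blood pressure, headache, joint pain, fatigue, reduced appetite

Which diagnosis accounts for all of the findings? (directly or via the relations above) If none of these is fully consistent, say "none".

none

Per-candidate check:
(A) chronic mirocytosis — diminished reflexes +; fatigue +; low blood pressure +; night sweats +; cold intolerance -; headache +; weight loss +; increased appetite -
(B) Tessaric fever — diminished reflexes +; fatigue -; low blood pressure +; night sweats +; cold intolerance -; headache +; weight loss -; increased appetite +
(C) Holloway disorder — does not account for fatigue, night sweats, cold intolerance
(D) late-stage kerosis — fails on night sweats, weight loss, increased appetite (predicts reduced appetite, not increased appetite)
Every candidate fails on at least one observation.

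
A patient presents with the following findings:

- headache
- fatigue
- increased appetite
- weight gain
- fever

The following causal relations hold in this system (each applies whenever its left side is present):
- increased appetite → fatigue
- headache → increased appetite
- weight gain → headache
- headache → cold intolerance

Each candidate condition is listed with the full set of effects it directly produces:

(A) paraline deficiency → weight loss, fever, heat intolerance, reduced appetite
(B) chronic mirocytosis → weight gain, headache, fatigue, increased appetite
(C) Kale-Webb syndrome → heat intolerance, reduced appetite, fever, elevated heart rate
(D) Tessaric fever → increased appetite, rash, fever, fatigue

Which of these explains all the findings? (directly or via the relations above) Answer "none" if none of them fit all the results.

none

Checking each candidate against the observations:
(A) paraline deficiency — fails on headache, fatigue, increased appetite, weight gain (predicts reduced appetite, not increased appetite; predicts weight loss, not weight gain)
(B) chronic mirocytosis — headache match; fatigue match; increased appetite match; weight gain match; fever miss
(C) Kale-Webb syndrome — fails on headache, fatigue, increased appetite, weight gain (predicts reduced appetite, not increased appetite)
(D) Tessaric fever — does not account for headache, weight gain
Every candidate fails on at least one observation.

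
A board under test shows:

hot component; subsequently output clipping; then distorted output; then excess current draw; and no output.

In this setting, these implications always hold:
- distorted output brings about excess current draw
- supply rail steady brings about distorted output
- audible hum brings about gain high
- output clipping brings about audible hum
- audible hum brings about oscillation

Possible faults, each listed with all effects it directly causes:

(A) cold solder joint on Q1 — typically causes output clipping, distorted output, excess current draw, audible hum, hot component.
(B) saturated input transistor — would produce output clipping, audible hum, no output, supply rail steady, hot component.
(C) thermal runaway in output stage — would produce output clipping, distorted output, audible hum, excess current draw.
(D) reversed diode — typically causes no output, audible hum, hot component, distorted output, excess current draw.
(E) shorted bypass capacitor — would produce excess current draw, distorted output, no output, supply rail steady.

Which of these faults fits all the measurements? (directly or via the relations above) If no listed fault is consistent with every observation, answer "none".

Testing each hypothesis:
(A) cold solder joint on Q1 — does not account for no output
(B) saturated input transistor — hot component match; output clipping match; distorted output match (by supply rail steady → distorted output); excess current draw match (by supply rail steady → distorted output → excess current draw); no output match
(C) thermal runaway in output stage — hot component miss; output clipping match; distorted output match; excess current draw match; no output miss
(D) reversed diode — hot component match; output clipping miss; distorted output match; excess current draw match; no output match
(E) shorted bypass capacitor — hot component miss; output clipping miss; distorted output match; excess current draw match; no output match
Only (B) is consistent with every observation.

B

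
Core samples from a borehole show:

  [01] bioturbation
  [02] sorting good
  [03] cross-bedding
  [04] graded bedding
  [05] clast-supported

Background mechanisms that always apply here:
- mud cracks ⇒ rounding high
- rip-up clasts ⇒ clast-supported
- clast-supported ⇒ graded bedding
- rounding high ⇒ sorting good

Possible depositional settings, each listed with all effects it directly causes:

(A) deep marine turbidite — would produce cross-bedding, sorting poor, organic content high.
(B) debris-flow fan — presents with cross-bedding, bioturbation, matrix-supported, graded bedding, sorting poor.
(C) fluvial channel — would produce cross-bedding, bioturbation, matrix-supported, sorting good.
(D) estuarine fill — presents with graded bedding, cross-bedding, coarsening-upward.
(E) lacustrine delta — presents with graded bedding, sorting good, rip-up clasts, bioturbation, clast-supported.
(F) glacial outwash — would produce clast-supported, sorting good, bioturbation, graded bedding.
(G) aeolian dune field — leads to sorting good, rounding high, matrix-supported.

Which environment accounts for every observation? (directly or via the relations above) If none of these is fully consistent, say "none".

none

Per-candidate check:
(A) deep marine turbidite — bioturbation ✗; sorting good ✗; cross-bedding ✓; graded bedding ✗; clast-supported ✗
(B) debris-flow fan — fails on sorting good, clast-supported (predicts sorting poor, not sorting good; predicts matrix-supported, not clast-supported)
(C) fluvial channel — fails on graded bedding, clast-supported (predicts matrix-supported, not clast-supported)
(D) estuarine fill — does not account for bioturbation, sorting good, clast-supported
(E) lacustrine delta — does not account for cross-bedding
(F) glacial outwash — bioturbation ✓; sorting good ✓; cross-bedding ✗; graded bedding ✓; clast-supported ✓
(G) aeolian dune field — bioturbation ✗; sorting good ✓; cross-bedding ✗; graded bedding ✗; clast-supported ✗
None of the listed candidates fits everything.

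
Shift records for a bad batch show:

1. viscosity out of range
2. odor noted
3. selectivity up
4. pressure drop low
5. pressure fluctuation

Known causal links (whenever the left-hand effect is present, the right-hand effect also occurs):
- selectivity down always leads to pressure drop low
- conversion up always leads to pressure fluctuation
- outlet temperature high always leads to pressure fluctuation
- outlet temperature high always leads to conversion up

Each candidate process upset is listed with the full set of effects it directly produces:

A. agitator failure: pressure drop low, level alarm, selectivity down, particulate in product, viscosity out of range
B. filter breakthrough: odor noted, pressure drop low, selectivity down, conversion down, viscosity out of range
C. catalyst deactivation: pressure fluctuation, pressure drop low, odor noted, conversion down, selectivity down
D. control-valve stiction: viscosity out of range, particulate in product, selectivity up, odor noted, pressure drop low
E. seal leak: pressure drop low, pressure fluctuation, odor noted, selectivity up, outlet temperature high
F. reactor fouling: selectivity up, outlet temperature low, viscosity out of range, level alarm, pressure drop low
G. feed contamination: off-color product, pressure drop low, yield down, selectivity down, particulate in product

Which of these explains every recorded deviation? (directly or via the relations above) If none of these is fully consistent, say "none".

Testing each hypothesis:
(A) agitator failure — fails on odor noted, selectivity up, pressure fluctuation (predicts selectivity down, not selectivity up)
(B) filter breakthrough — viscosity out of range match; odor noted match; selectivity up miss; pressure drop low match; pressure fluctuation miss
(C) catalyst deactivation — fails on viscosity out of range, selectivity up (predicts selectivity down, not selectivity up)
(D) control-valve stiction — does not account for pressure fluctuation
(E) seal leak — does not account for viscosity out of range
(F) reactor fouling — viscosity out of range match; odor noted miss; selectivity up match; pressure drop low match; pressure fluctuation miss
(G) feed contamination — fails on viscosity out of range, odor noted, selectivity up, pressure fluctuation (predicts selectivity down, not selectivity up)
None of the listed candidates fits everything.

none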